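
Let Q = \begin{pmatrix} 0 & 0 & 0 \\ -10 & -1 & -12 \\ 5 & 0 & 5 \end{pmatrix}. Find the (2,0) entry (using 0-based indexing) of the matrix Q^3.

Characteristic polynomial: μ^3 - 4μ^2 - 5μ = μ(μ - 5)(μ + 1), so the eigenvalues are -1, 0, 5.
μ=0: eigenvector (1, 2, -1).
μ=-1: eigenvector (0, 1, 0).
μ=5: eigenvector (0, -2, 1).
P = [[1, 0, 0], [2, 1, -2], [-1, 0, 1]], D = diag(0, -1, 5), P⁻¹ = [[1, 0, 0], [0, 1, 2], [1, 0, 1]].
Q³ = P·diag(0, -1, 125)·P⁻¹ = [[0, 0, 0], [-250, -1, -252], [125, 0, 125]].
The requested entry is 125.

125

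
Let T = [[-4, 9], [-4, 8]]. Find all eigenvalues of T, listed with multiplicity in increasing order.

Characteristic polynomial: p(μ) = μ^2 - 4μ + 4 = (μ - 2)^2.
Roots (with multiplicity): 2, 2.

2, 2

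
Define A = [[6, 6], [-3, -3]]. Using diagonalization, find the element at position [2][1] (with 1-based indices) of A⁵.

Characteristic polynomial: λ^2 - 3λ = λ(λ - 3), so the eigenvalues are 0, 3.
λ=3: eigenvector (2, -1).
λ=0: eigenvector (1, -1).
P = [[2, 1], [-1, -1]], D = diag(3, 0), P⁻¹ = [[1, 1], [-1, -2]].
A⁵ = P·diag(243, 0)·P⁻¹ = [[486, 486], [-243, -243]].
The requested entry is -243.

-243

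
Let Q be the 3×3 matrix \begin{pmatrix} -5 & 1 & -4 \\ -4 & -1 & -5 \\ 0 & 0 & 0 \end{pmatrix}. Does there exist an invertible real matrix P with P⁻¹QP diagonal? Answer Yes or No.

Characteristic polynomial: p(r) = r^3 + 6r^2 + 9r = r(r + 3)^2.
r = -3 has algebraic multiplicity 2; rank(Q + 3I) = 2, so geometric multiplicity = 1.
Geometric multiplicity < algebraic multiplicity, so Q is not diagonalizable.

No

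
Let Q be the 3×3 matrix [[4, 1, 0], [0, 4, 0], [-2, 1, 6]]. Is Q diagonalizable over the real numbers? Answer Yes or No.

No

Characteristic polynomial: p(μ) = μ^3 - 14μ^2 + 64μ - 96 = (μ - 6)(μ - 4)^2.
μ = 4 has algebraic multiplicity 2; rank(Q − 4I) = 2, so geometric multiplicity = 1.
Geometric multiplicity < algebraic multiplicity, so Q is not diagonalizable.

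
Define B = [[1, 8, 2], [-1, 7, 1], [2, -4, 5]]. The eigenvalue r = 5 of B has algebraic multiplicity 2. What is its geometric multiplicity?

B − 5I = [[-4, 8, 2], [-1, 2, 1], [2, -4, 0]].
This matrix has rank 2, so its null space has dimension 3 − 2 = 1.

1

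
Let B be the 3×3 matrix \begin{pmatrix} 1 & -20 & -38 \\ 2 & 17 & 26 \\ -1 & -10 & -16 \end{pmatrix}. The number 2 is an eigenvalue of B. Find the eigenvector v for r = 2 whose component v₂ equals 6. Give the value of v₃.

-3

B − 2I = [[-1, -20, -38], [2, 15, 26], [-1, -10, -18]].
Solving (B − 2I)v = 0 gives the eigenspace spanned by (-6, 6, -3).
With v₂ = 6, v = (-6, 6, -3), so v₃ = -3.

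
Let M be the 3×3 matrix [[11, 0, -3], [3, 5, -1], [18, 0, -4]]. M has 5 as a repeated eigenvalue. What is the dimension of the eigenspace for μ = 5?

M − 5I = [[6, 0, -3], [3, 0, -1], [18, 0, -9]].
This matrix has rank 2, so its null space has dimension 3 − 2 = 1.

1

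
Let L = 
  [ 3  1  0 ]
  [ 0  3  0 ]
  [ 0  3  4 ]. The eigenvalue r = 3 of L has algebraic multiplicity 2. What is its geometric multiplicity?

1

L − 3I = [[0, 1, 0], [0, 0, 0], [0, 3, 1]].
This matrix has rank 2, so its null space has dimension 3 − 2 = 1.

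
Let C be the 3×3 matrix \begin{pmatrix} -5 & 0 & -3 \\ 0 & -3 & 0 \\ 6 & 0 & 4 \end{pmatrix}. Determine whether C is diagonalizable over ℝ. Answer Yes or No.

Yes

Characteristic polynomial: p(μ) = μ^3 + 4μ^2 + μ - 6 = (μ - 1)(μ + 2)(μ + 3).
All 3 eigenvalues are distinct, so C is diagonalizable.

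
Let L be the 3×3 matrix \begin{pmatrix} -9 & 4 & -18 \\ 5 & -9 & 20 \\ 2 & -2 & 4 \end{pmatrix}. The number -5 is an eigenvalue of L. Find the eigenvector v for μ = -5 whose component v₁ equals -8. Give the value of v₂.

10

L + 5I = [[-4, 4, -18], [5, -4, 20], [2, -2, 9]].
Solving (L + 5I)v = 0 gives the eigenspace spanned by (-8, 10, 4).
With v₁ = -8, v = (-8, 10, 4), so v₂ = 10.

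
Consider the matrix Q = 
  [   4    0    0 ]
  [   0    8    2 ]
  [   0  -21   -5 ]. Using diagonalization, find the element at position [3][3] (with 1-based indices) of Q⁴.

Characteristic polynomial: s^3 - 7s^2 + 14s - 8 = (s - 4)(s - 2)(s - 1), so the eigenvalues are 1, 2, 4.
s=4: eigenvector (1, 0, 0).
s=2: eigenvector (0, 1, -3).
s=1: eigenvector (0, -2, 7).
P = [[1, 0, 0], [0, 1, -2], [0, -3, 7]], D = diag(4, 2, 1), P⁻¹ = [[1, 0, 0], [0, 7, 2], [0, 3, 1]].
Q⁴ = P·diag(256, 16, 1)·P⁻¹ = [[256, 0, 0], [0, 106, 30], [0, -315, -89]].
The requested entry is -89.

-89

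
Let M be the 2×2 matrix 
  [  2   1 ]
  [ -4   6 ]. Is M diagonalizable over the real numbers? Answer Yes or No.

Characteristic polynomial: p(λ) = λ^2 - 8λ + 16 = (λ - 4)^2.
λ = 4 has algebraic multiplicity 2; rank(M − 4I) = 1, so geometric multiplicity = 1.
Geometric multiplicity < algebraic multiplicity, so M is not diagonalizable.

No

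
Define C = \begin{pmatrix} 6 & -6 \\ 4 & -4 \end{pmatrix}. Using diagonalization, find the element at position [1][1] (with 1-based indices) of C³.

Characteristic polynomial: λ^2 - 2λ = λ(λ - 2), so the eigenvalues are 0, 2.
λ=0: eigenvector (1, 1).
λ=2: eigenvector (-3, -2).
P = [[1, -3], [1, -2]], D = diag(0, 2), P⁻¹ = [[-2, 3], [-1, 1]].
C³ = P·diag(0, 8)·P⁻¹ = [[24, -24], [16, -16]].
The requested entry is 24.

24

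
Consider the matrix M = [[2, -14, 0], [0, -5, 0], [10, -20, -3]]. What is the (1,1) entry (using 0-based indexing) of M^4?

Characteristic polynomial: t^3 + 6t^2 - t - 30 = (t - 2)(t + 3)(t + 5), so the eigenvalues are -5, -3, 2.
t=2: eigenvector (1, 0, 2).
t=-5: eigenvector (2, 1, 0).
t=-3: eigenvector (0, 0, 1).
P = [[1, 2, 0], [0, 1, 0], [2, 0, 1]], D = diag(2, -5, -3), P⁻¹ = [[1, -2, 0], [0, 1, 0], [-2, 4, 1]].
M⁴ = P·diag(16, 625, 81)·P⁻¹ = [[16, 1218, 0], [0, 625, 0], [-130, 260, 81]].
The requested entry is 625.

625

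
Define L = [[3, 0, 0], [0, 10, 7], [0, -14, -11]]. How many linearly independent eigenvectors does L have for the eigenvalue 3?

2

L − 3I = [[0, 0, 0], [0, 7, 7], [0, -14, -14]].
This matrix has rank 1, so its null space has dimension 3 − 1 = 2.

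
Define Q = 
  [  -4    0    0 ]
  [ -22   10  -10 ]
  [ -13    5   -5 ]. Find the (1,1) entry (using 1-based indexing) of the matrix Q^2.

16

Characteristic polynomial: r^3 - r^2 - 20r = r(r - 5)(r + 4), so the eigenvalues are -4, 0, 5.
r=5: eigenvector (0, 2, 1).
r=0: eigenvector (0, -1, -1).
r=-4: eigenvector (1, 3, 2).
P = [[0, 0, 1], [2, -1, 3], [1, -1, 2]], D = diag(5, 0, -4), P⁻¹ = [[-1, 1, -1], [1, 1, -2], [1, 0, 0]].
Q² = P·diag(25, 0, 16)·P⁻¹ = [[16, 0, 0], [-2, 50, -50], [7, 25, -25]].
The requested entry is 16.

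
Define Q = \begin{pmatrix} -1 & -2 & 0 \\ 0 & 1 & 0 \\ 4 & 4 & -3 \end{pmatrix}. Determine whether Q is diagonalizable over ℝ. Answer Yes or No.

Characteristic polynomial: p(λ) = λ^3 + 3λ^2 - λ - 3 = (λ - 1)(λ + 1)(λ + 3).
All 3 eigenvalues are distinct, so Q is diagonalizable.

Yes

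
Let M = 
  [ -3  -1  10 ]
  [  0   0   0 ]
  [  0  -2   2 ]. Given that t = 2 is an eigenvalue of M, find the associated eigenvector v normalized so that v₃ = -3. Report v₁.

-6

M − 2I = [[-5, -1, 10], [0, -2, 0], [0, -2, 0]].
Solving (M − 2I)v = 0 gives the eigenspace spanned by (-6, 0, -3).
With v₃ = -3, v = (-6, 0, -3), so v₁ = -6.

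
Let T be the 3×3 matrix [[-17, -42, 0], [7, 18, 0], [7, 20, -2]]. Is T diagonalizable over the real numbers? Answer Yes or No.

Characteristic polynomial: p(μ) = μ^3 + μ^2 - 14μ - 24 = (μ - 4)(μ + 2)(μ + 3).
All 3 eigenvalues are distinct, so T is diagonalizable.

Yes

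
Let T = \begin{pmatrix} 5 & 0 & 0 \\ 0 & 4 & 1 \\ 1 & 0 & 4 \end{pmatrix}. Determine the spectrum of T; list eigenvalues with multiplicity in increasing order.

Characteristic polynomial: p(r) = r^3 - 13r^2 + 56r - 80 = (r - 5)(r - 4)^2.
Roots (with multiplicity): 4, 4, 5.

4, 4, 5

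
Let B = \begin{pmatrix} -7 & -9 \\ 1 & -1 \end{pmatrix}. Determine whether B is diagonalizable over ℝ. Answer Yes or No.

Characteristic polynomial: p(t) = t^2 + 8t + 16 = (t + 4)^2.
t = -4 has algebraic multiplicity 2; rank(B + 4I) = 1, so geometric multiplicity = 1.
Geometric multiplicity < algebraic multiplicity, so B is not diagonalizable.

No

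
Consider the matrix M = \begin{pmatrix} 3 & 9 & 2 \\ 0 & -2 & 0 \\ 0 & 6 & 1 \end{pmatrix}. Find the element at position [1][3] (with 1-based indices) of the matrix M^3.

26

Characteristic polynomial: t^3 - 2t^2 - 5t + 6 = (t - 3)(t - 1)(t + 2), so the eigenvalues are -2, 1, 3.
t=-2: eigenvector (-1, 1, -2).
t=3: eigenvector (1, 0, 0).
t=1: eigenvector (-1, 0, 1).
P = [[-1, 1, -1], [1, 0, 0], [-2, 0, 1]], D = diag(-2, 3, 1), P⁻¹ = [[0, 1, 0], [1, 3, 1], [0, 2, 1]].
M³ = P·diag(-8, 27, 1)·P⁻¹ = [[27, 87, 26], [0, -8, 0], [0, 18, 1]].
The requested entry is 26.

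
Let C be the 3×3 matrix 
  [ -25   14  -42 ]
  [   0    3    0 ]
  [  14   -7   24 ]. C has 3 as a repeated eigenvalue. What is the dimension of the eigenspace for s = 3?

C − 3I = [[-28, 14, -42], [0, 0, 0], [14, -7, 21]].
This matrix has rank 1, so its null space has dimension 3 − 1 = 2.

2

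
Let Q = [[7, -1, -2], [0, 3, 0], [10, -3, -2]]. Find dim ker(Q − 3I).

1

Q − 3I = [[4, -1, -2], [0, 0, 0], [10, -3, -5]].
This matrix has rank 2, so its null space has dimension 3 − 2 = 1.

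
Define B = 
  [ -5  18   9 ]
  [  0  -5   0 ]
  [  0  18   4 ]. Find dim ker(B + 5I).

2

B + 5I = [[0, 18, 9], [0, 0, 0], [0, 18, 9]].
This matrix has rank 1, so its null space has dimension 3 − 1 = 2.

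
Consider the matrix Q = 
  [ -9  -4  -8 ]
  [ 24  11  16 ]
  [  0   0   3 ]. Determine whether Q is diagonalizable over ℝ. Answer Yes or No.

Characteristic polynomial: p(r) = r^3 - 5r^2 + 3r + 9 = (r - 3)^2(r + 1).
r = 3 has algebraic multiplicity 2; rank(Q − 3I) = 1, so geometric multiplicity = 2.
Every eigenvalue has geometric = algebraic multiplicity, so Q is diagonalizable.

Yes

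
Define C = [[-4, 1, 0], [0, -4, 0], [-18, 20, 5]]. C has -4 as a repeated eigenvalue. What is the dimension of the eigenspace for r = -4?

1

C + 4I = [[0, 1, 0], [0, 0, 0], [-18, 20, 9]].
This matrix has rank 2, so its null space has dimension 3 − 2 = 1.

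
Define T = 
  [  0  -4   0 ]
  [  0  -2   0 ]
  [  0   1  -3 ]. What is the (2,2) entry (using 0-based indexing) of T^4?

Characteristic polynomial: μ^3 + 5μ^2 + 6μ = μ(μ + 2)(μ + 3), so the eigenvalues are -3, -2, 0.
μ=0: eigenvector (1, 0, 0).
μ=-2: eigenvector (2, 1, 1).
μ=-3: eigenvector (0, 0, 1).
P = [[1, 2, 0], [0, 1, 0], [0, 1, 1]], D = diag(0, -2, -3), P⁻¹ = [[1, -2, 0], [0, 1, 0], [0, -1, 1]].
T⁴ = P·diag(0, 16, 81)·P⁻¹ = [[0, 32, 0], [0, 16, 0], [0, -65, 81]].
The requested entry is 81.

81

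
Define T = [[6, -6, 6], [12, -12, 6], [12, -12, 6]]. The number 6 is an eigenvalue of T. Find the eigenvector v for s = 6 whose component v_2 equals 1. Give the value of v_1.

T − 6I = [[0, -6, 6], [12, -18, 6], [12, -12, 0]].
Solving (T − 6I)v = 0 gives the eigenspace spanned by (1, 1, 1).
With v_2 = 1, v = (1, 1, 1), so v_1 = 1.

1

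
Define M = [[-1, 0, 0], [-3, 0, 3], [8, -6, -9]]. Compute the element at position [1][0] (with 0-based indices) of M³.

Characteristic polynomial: λ^3 + 10λ^2 + 27λ + 18 = (λ + 1)(λ + 3)(λ + 6), so the eigenvalues are -6, -3, -1.
λ=-1: eigenvector (1, 0, 1).
λ=-3: eigenvector (0, 1, -1).
λ=-6: eigenvector (0, -1, 2).
P = [[1, 0, 0], [0, 1, -1], [1, -1, 2]], D = diag(-1, -3, -6), P⁻¹ = [[1, 0, 0], [-1, 2, 1], [-1, 1, 1]].
M³ = P·diag(-1, -27, -216)·P⁻¹ = [[-1, 0, 0], [-189, 162, 189], [404, -378, -405]].
The requested entry is -189.

-189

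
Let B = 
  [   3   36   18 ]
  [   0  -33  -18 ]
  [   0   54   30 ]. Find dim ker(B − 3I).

B − 3I = [[0, 36, 18], [0, -36, -18], [0, 54, 27]].
This matrix has rank 1, so its null space has dimension 3 − 1 = 2.

2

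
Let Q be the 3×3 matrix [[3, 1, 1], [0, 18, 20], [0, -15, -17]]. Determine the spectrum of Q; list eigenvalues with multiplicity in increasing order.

Characteristic polynomial: p(λ) = λ^3 - 4λ^2 - 3λ + 18 = (λ - 3)^2(λ + 2).
Roots (with multiplicity): -2, 3, 3.

-2, 3, 3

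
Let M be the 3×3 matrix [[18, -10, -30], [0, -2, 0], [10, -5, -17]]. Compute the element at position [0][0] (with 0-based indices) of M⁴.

276

Characteristic polynomial: s^3 + s^2 - 8s - 12 = (s - 3)(s + 2)^2, so the eigenvalues are -2, -2, 3.
s=-2: eigenvector (1, -1, 1).
s=3: eigenvector (2, 0, 1).
s=-2: eigenvector (-4, 1, -3).
P = [[1, 2, -4], [-1, 0, 1], [1, 1, -3]], D = diag(-2, 3, -2), P⁻¹ = [[1, -2, -2], [2, -1, -3], [1, -1, -2]].
M⁴ = P·diag(16, 81, 16)·P⁻¹ = [[276, -130, -390], [0, 16, 0], [130, -65, -179]].
The requested entry is 276.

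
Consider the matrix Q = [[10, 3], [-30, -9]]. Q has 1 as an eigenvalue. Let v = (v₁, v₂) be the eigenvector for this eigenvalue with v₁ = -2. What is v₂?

6

Q − 1I = [[9, 3], [-30, -10]].
Solving (Q − 1I)v = 0 gives the eigenspace spanned by (-2, 6).
With v₁ = -2, v = (-2, 6), so v₂ = 6.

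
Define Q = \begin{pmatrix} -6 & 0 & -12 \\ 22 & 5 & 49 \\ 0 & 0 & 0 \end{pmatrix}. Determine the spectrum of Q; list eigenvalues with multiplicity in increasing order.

-6, 0, 5

Characteristic polynomial: p(s) = s^3 + s^2 - 30s = s(s - 5)(s + 6).
Roots (with multiplicity): -6, 0, 5.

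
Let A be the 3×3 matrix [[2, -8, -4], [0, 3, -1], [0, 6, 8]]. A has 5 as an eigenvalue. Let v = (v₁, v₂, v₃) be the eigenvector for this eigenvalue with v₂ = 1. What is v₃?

-2

A − 5I = [[-3, -8, -4], [0, -2, -1], [0, 6, 3]].
Solving (A − 5I)v = 0 gives the eigenspace spanned by (0, 1, -2).
With v₂ = 1, v = (0, 1, -2), so v₃ = -2.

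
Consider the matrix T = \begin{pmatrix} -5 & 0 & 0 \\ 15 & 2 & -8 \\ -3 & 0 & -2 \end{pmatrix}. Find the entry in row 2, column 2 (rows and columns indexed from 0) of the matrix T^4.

Characteristic polynomial: μ^3 + 5μ^2 - 4μ - 20 = (μ - 2)(μ + 2)(μ + 5), so the eigenvalues are -5, -2, 2.
μ=-2: eigenvector (0, -2, -1).
μ=2: eigenvector (0, 1, 0).
μ=-5: eigenvector (1, -1, 1).
P = [[0, 0, 1], [-2, 1, -1], [-1, 0, 1]], D = diag(-2, 2, -5), P⁻¹ = [[1, 0, -1], [3, 1, -2], [1, 0, 0]].
T⁴ = P·diag(16, 16, 625)·P⁻¹ = [[625, 0, 0], [-609, 16, 0], [609, 0, 16]].
The requested entry is 16.

16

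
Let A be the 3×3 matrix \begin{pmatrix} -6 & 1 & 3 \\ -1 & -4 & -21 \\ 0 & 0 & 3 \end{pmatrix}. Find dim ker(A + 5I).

A + 5I = [[-1, 1, 3], [-1, 1, -21], [0, 0, 8]].
This matrix has rank 2, so its null space has dimension 3 − 2 = 1.

1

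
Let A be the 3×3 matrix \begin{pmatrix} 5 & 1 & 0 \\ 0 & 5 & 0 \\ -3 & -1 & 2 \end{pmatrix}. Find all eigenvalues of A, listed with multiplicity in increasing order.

Characteristic polynomial: p(μ) = μ^3 - 12μ^2 + 45μ - 50 = (μ - 5)^2(μ - 2).
Roots (with multiplicity): 2, 5, 5.

2, 5, 5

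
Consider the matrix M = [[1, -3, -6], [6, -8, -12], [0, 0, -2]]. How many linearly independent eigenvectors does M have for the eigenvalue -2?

2

M + 2I = [[3, -3, -6], [6, -6, -12], [0, 0, 0]].
This matrix has rank 1, so its null space has dimension 3 − 1 = 2.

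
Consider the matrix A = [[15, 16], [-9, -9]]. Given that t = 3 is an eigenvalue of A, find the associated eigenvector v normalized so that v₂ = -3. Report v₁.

4

A − 3I = [[12, 16], [-9, -12]].
Solving (A − 3I)v = 0 gives the eigenspace spanned by (4, -3).
With v₂ = -3, v = (4, -3), so v₁ = 4.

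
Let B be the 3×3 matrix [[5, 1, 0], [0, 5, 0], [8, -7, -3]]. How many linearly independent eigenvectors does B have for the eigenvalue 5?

B − 5I = [[0, 1, 0], [0, 0, 0], [8, -7, -8]].
This matrix has rank 2, so its null space has dimension 3 − 2 = 1.

1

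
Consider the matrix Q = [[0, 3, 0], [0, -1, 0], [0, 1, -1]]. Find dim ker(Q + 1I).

Q + 1I = [[1, 3, 0], [0, 0, 0], [0, 1, 0]].
This matrix has rank 2, so its null space has dimension 3 − 2 = 1.

1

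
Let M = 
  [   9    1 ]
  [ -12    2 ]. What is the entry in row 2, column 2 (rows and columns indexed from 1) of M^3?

-148

Characteristic polynomial: μ^2 - 11μ + 30 = (μ - 6)(μ - 5), so the eigenvalues are 5, 6.
μ=6: eigenvector (1, -3).
μ=5: eigenvector (1, -4).
P = [[1, 1], [-3, -4]], D = diag(6, 5), P⁻¹ = [[4, 1], [-3, -1]].
M³ = P·diag(216, 125)·P⁻¹ = [[489, 91], [-1092, -148]].
The requested entry is -148.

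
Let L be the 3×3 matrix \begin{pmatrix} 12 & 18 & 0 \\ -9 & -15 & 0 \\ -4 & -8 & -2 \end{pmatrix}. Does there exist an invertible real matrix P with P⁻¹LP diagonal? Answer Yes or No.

Characteristic polynomial: p(μ) = μ^3 + 5μ^2 - 12μ - 36 = (μ - 3)(μ + 2)(μ + 6).
All 3 eigenvalues are distinct, so L is diagonalizable.

Yes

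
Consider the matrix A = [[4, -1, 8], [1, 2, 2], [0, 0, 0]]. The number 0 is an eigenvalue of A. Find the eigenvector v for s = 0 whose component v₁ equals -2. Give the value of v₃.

1

A = [[4, -1, 8], [1, 2, 2], [0, 0, 0]].
Solving (A)v = 0 gives the eigenspace spanned by (-2, 0, 1).
With v₁ = -2, v = (-2, 0, 1), so v₃ = 1.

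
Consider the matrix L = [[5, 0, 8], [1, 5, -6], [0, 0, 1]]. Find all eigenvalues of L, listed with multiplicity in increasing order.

Characteristic polynomial: p(λ) = λ^3 - 11λ^2 + 35λ - 25 = (λ - 5)^2(λ - 1).
Roots (with multiplicity): 1, 5, 5.

1, 5, 5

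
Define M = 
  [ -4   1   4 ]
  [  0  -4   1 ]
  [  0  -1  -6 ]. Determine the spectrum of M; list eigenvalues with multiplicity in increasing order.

-5, -5, -4

Characteristic polynomial: p(t) = t^3 + 14t^2 + 65t + 100 = (t + 4)(t + 5)^2.
Roots (with multiplicity): -5, -5, -4.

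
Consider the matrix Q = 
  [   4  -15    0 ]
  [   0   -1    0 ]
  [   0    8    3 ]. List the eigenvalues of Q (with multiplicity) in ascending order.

Characteristic polynomial: p(t) = t^3 - 6t^2 + 5t + 12 = (t - 4)(t - 3)(t + 1).
Roots (with multiplicity): -1, 3, 4.

-1, 3, 4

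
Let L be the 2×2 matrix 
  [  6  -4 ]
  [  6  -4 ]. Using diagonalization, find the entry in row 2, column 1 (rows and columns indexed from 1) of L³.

Characteristic polynomial: μ^2 - 2μ = μ(μ - 2), so the eigenvalues are 0, 2.
μ=0: eigenvector (2, 3).
μ=2: eigenvector (1, 1).
P = [[2, 1], [3, 1]], D = diag(0, 2), P⁻¹ = [[-1, 1], [3, -2]].
L³ = P·diag(0, 8)·P⁻¹ = [[24, -16], [24, -16]].
The requested entry is 24.

24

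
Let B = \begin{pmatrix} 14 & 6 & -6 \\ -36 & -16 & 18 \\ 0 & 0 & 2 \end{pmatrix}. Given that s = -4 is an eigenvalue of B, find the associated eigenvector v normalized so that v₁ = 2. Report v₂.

B + 4I = [[18, 6, -6], [-36, -12, 18], [0, 0, 6]].
Solving (B + 4I)v = 0 gives the eigenspace spanned by (2, -6, 0).
With v₁ = 2, v = (2, -6, 0), so v₂ = -6.

-6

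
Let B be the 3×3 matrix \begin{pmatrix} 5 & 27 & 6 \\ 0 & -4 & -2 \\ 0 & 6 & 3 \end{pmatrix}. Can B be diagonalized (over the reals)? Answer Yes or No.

Characteristic polynomial: p(λ) = λ^3 - 4λ^2 - 5λ = λ(λ - 5)(λ + 1).
All 3 eigenvalues are distinct, so B is diagonalizable.

Yes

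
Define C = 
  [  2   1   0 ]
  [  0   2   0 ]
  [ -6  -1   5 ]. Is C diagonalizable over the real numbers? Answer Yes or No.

No

Characteristic polynomial: p(r) = r^3 - 9r^2 + 24r - 20 = (r - 5)(r - 2)^2.
r = 2 has algebraic multiplicity 2; rank(C − 2I) = 2, so geometric multiplicity = 1.
Geometric multiplicity < algebraic multiplicity, so C is not diagonalizable.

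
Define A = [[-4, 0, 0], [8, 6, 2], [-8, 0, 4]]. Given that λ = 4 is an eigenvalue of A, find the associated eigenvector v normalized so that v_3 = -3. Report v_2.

A − 4I = [[-8, 0, 0], [8, 2, 2], [-8, 0, 0]].
Solving (A − 4I)v = 0 gives the eigenspace spanned by (0, 3, -3).
With v_3 = -3, v = (0, 3, -3), so v_2 = 3.

3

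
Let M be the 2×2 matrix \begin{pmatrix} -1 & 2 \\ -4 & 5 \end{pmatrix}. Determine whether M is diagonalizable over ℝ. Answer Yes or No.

Yes

Characteristic polynomial: p(λ) = λ^2 - 4λ + 3 = (λ - 3)(λ - 1).
All 2 eigenvalues are distinct, so M is diagonalizable.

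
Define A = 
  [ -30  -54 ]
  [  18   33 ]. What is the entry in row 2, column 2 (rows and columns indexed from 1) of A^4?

4941

Characteristic polynomial: λ^2 - 3λ - 18 = (λ - 6)(λ + 3), so the eigenvalues are -3, 6.
λ=-3: eigenvector (-2, 1).
λ=6: eigenvector (-3, 2).
P = [[-2, -3], [1, 2]], D = diag(-3, 6), P⁻¹ = [[-2, -3], [1, 2]].
A⁴ = P·diag(81, 1296)·P⁻¹ = [[-3564, -7290], [2430, 4941]].
The requested entry is 4941.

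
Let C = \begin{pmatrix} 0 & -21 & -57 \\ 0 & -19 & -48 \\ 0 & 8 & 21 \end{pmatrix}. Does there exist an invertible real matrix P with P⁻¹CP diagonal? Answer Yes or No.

Characteristic polynomial: p(t) = t^3 - 2t^2 - 15t = t(t - 5)(t + 3).
All 3 eigenvalues are distinct, so C is diagonalizable.

Yes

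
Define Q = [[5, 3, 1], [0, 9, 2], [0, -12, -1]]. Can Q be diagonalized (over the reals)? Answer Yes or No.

No

Characteristic polynomial: p(μ) = μ^3 - 13μ^2 + 55μ - 75 = (μ - 5)^2(μ - 3).
μ = 5 has algebraic multiplicity 2; rank(Q − 5I) = 2, so geometric multiplicity = 1.
Geometric multiplicity < algebraic multiplicity, so Q is not diagonalizable.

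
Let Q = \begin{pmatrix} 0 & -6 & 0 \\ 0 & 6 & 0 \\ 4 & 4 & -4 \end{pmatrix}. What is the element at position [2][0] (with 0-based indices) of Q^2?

-16

Characteristic polynomial: r^3 - 2r^2 - 24r = r(r - 6)(r + 4), so the eigenvalues are -4, 0, 6.
r=0: eigenvector (1, 0, 1).
r=6: eigenvector (-1, 1, 0).
r=-4: eigenvector (0, 0, 1).
P = [[1, -1, 0], [0, 1, 0], [1, 0, 1]], D = diag(0, 6, -4), P⁻¹ = [[1, 1, 0], [0, 1, 0], [-1, -1, 1]].
Q² = P·diag(0, 36, 16)·P⁻¹ = [[0, -36, 0], [0, 36, 0], [-16, -16, 16]].
The requested entry is -16.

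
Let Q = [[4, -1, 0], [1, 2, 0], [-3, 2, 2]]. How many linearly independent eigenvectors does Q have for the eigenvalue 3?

1

Q − 3I = [[1, -1, 0], [1, -1, 0], [-3, 2, -1]].
This matrix has rank 2, so its null space has dimension 3 − 2 = 1.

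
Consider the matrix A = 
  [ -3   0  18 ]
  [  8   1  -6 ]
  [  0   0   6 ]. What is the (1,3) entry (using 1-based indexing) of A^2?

54

Characteristic polynomial: μ^3 - 4μ^2 - 15μ + 18 = (μ - 6)(μ - 1)(μ + 3), so the eigenvalues are -3, 1, 6.
μ=6: eigenvector (2, 2, 1).
μ=1: eigenvector (0, 1, 0).
μ=-3: eigenvector (1, -2, 0).
P = [[2, 0, 1], [2, 1, -2], [1, 0, 0]], D = diag(6, 1, -3), P⁻¹ = [[0, 0, 1], [2, 1, -6], [1, 0, -2]].
A² = P·diag(36, 1, 9)·P⁻¹ = [[9, 0, 54], [-16, 1, 102], [0, 0, 36]].
The requested entry is 54.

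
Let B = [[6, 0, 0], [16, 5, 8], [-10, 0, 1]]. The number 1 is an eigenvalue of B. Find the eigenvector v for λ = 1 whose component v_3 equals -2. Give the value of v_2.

B − 1I = [[5, 0, 0], [16, 4, 8], [-10, 0, 0]].
Solving (B − 1I)v = 0 gives the eigenspace spanned by (0, 4, -2).
With v_3 = -2, v = (0, 4, -2), so v_2 = 4.

4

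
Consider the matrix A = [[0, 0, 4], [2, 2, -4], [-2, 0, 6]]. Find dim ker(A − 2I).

2

A − 2I = [[-2, 0, 4], [2, 0, -4], [-2, 0, 4]].
This matrix has rank 1, so its null space has dimension 3 − 1 = 2.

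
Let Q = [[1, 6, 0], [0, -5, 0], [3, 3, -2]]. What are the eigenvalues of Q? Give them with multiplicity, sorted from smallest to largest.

-5, -2, 1

Characteristic polynomial: p(t) = t^3 + 6t^2 + 3t - 10 = (t - 1)(t + 2)(t + 5).
Roots (with multiplicity): -5, -2, 1.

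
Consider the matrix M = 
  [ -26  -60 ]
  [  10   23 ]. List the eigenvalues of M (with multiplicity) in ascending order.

-2, -1

Characteristic polynomial: p(t) = t^2 + 3t + 2 = (t + 1)(t + 2).
Roots (with multiplicity): -2, -1.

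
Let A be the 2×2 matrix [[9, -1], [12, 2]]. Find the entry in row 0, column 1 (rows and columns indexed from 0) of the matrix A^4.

Characteristic polynomial: s^2 - 11s + 30 = (s - 6)(s - 5), so the eigenvalues are 5, 6.
s=5: eigenvector (1, 4).
s=6: eigenvector (1, 3).
P = [[1, 1], [4, 3]], D = diag(5, 6), P⁻¹ = [[-3, 1], [4, -1]].
A⁴ = P·diag(625, 1296)·P⁻¹ = [[3309, -671], [8052, -1388]].
The requested entry is -671.

-671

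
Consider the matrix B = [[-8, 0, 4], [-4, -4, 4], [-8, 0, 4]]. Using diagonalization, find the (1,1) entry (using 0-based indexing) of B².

16

Characteristic polynomial: r^3 + 8r^2 + 16r = r(r + 4)^2, so the eigenvalues are -4, -4, 0.
r=0: eigenvector (-1, -1, -2).
r=-4: eigenvector (2, 1, 2).
r=-4: eigenvector (1, 0, 1).
P = [[-1, 2, 1], [-1, 1, 0], [-2, 2, 1]], D = diag(0, -4, -4), P⁻¹ = [[1, 0, -1], [1, 1, -1], [0, -2, 1]].
B² = P·diag(0, 16, 16)·P⁻¹ = [[32, 0, -16], [16, 16, -16], [32, 0, -16]].
The requested entry is 16.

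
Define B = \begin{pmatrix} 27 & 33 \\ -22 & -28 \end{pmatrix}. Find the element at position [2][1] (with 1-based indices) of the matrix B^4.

1342

Characteristic polynomial: t^2 + t - 30 = (t - 5)(t + 6), so the eigenvalues are -6, 5.
t=5: eigenvector (3, -2).
t=-6: eigenvector (1, -1).
P = [[3, 1], [-2, -1]], D = diag(5, -6), P⁻¹ = [[1, 1], [-2, -3]].
B⁴ = P·diag(625, 1296)·P⁻¹ = [[-717, -2013], [1342, 2638]].
The requested entry is 1342.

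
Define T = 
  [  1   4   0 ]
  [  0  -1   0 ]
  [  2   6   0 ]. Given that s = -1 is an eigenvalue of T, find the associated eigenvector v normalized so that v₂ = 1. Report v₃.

T + 1I = [[2, 4, 0], [0, 0, 0], [2, 6, 1]].
Solving (T + 1I)v = 0 gives the eigenspace spanned by (-2, 1, -2).
With v₂ = 1, v = (-2, 1, -2), so v₃ = -2.

-2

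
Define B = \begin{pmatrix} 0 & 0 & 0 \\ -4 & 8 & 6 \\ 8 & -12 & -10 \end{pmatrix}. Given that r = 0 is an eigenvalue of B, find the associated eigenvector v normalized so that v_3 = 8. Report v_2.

-4

B = [[0, 0, 0], [-4, 8, 6], [8, -12, -10]].
Solving (B)v = 0 gives the eigenspace spanned by (4, -4, 8).
With v_3 = 8, v = (4, -4, 8), so v_2 = -4.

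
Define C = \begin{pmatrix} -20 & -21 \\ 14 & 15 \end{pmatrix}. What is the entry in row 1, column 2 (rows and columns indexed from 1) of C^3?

Characteristic polynomial: t^2 + 5t - 6 = (t - 1)(t + 6), so the eigenvalues are -6, 1.
t=-6: eigenvector (3, -2).
t=1: eigenvector (-1, 1).
P = [[3, -1], [-2, 1]], D = diag(-6, 1), P⁻¹ = [[1, 1], [2, 3]].
C³ = P·diag(-216, 1)·P⁻¹ = [[-650, -651], [434, 435]].
The requested entry is -651.

-651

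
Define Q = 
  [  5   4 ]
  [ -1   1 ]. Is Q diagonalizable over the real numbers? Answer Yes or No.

No

Characteristic polynomial: p(s) = s^2 - 6s + 9 = (s - 3)^2.
s = 3 has algebraic multiplicity 2; rank(Q − 3I) = 1, so geometric multiplicity = 1.
Geometric multiplicity < algebraic multiplicity, so Q is not diagonalizable.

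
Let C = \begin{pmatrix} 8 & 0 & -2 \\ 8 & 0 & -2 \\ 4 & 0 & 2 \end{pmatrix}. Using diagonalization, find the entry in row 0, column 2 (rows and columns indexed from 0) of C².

-20

Characteristic polynomial: t^3 - 10t^2 + 24t = t(t - 6)(t - 4), so the eigenvalues are 0, 4, 6.
t=6: eigenvector (-1, -1, -1).
t=0: eigenvector (0, 1, 0).
t=4: eigenvector (1, 1, 2).
P = [[-1, 0, 1], [-1, 1, 1], [-1, 0, 2]], D = diag(6, 0, 4), P⁻¹ = [[-2, 0, 1], [-1, 1, 0], [-1, 0, 1]].
C² = P·diag(36, 0, 16)·P⁻¹ = [[56, 0, -20], [56, 0, -20], [40, 0, -4]].
The requested entry is -20.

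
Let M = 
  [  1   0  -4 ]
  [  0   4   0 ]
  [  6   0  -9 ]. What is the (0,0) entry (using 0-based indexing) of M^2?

-23

Characteristic polynomial: r^3 + 4r^2 - 17r - 60 = (r - 4)(r + 3)(r + 5), so the eigenvalues are -5, -3, 4.
r=-5: eigenvector (-2, 0, -3).
r=-3: eigenvector (1, 0, 1).
r=4: eigenvector (0, 1, 0).
P = [[-2, 1, 0], [0, 0, 1], [-3, 1, 0]], D = diag(-5, -3, 4), P⁻¹ = [[1, 0, -1], [3, 0, -2], [0, 1, 0]].
M² = P·diag(25, 9, 16)·P⁻¹ = [[-23, 0, 32], [0, 16, 0], [-48, 0, 57]].
The requested entry is -23.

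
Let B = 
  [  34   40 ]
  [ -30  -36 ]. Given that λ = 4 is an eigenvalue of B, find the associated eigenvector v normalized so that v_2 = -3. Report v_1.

B − 4I = [[30, 40], [-30, -40]].
Solving (B − 4I)v = 0 gives the eigenspace spanned by (4, -3).
With v_2 = -3, v = (4, -3), so v_1 = 4.

4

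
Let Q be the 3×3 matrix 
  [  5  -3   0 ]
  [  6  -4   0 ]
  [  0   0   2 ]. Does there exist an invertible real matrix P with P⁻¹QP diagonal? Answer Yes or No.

Yes

Characteristic polynomial: p(t) = t^3 - 3t^2 + 4 = (t - 2)^2(t + 1).
t = 2 has algebraic multiplicity 2; rank(Q − 2I) = 1, so geometric multiplicity = 2.
Every eigenvalue has geometric = algebraic multiplicity, so Q is diagonalizable.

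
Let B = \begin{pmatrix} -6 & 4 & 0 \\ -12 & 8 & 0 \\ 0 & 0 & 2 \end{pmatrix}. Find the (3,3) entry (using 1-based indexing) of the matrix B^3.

Characteristic polynomial: μ^3 - 4μ^2 + 4μ = μ(μ - 2)^2, so the eigenvalues are 0, 2, 2.
μ=2: eigenvector (0, 0, 1).
μ=0: eigenvector (-2, -3, 0).
μ=2: eigenvector (1, 2, 0).
P = [[0, -2, 1], [0, -3, 2], [1, 0, 0]], D = diag(2, 0, 2), P⁻¹ = [[0, 0, 1], [-2, 1, 0], [-3, 2, 0]].
B³ = P·diag(8, 0, 8)·P⁻¹ = [[-24, 16, 0], [-48, 32, 0], [0, 0, 8]].
The requested entry is 8.

8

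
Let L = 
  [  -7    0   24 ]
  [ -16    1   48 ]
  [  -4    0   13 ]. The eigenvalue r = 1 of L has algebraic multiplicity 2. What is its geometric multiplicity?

2

L − 1I = [[-8, 0, 24], [-16, 0, 48], [-4, 0, 12]].
This matrix has rank 1, so its null space has dimension 3 − 1 = 2.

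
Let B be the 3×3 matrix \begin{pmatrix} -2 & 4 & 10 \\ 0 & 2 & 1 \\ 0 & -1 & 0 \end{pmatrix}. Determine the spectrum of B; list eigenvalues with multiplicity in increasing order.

Characteristic polynomial: p(r) = r^3 - 3r + 2 = (r - 1)^2(r + 2).
Roots (with multiplicity): -2, 1, 1.

-2, 1, 1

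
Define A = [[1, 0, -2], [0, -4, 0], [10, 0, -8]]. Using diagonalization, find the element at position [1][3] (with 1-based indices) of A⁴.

350

Characteristic polynomial: λ^3 + 11λ^2 + 40λ + 48 = (λ + 3)(λ + 4)^2, so the eigenvalues are -4, -4, -3.
λ=-4: eigenvector (2, 0, 5).
λ=-4: eigenvector (0, 1, 0).
λ=-3: eigenvector (1, 0, 2).
P = [[2, 0, 1], [0, 1, 0], [5, 0, 2]], D = diag(-4, -4, -3), P⁻¹ = [[-2, 0, 1], [0, 1, 0], [5, 0, -2]].
A⁴ = P·diag(256, 256, 81)·P⁻¹ = [[-619, 0, 350], [0, 256, 0], [-1750, 0, 956]].
The requested entry is 350.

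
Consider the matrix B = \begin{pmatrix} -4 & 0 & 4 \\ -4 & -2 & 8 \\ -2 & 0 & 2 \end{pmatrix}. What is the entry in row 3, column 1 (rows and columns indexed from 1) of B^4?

16

Characteristic polynomial: λ^3 + 4λ^2 + 4λ = λ(λ + 2)^2, so the eigenvalues are -2, -2, 0.
λ=0: eigenvector (-1, -2, -1).
λ=-2: eigenvector (2, 2, 1).
λ=-2: eigenvector (-2, -1, -1).
P = [[-1, 2, -2], [-2, 2, -1], [-1, 1, -1]], D = diag(0, -2, -2), P⁻¹ = [[1, 0, -2], [1, 1, -3], [0, 1, -2]].
B⁴ = P·diag(0, 16, 16)·P⁻¹ = [[32, 0, -32], [32, 16, -64], [16, 0, -16]].
The requested entry is 16.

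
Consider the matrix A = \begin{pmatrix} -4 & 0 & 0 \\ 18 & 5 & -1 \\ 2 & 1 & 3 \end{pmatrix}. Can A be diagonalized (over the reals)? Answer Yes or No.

Characteristic polynomial: p(r) = r^3 - 4r^2 - 16r + 64 = (r - 4)^2(r + 4).
r = 4 has algebraic multiplicity 2; rank(A − 4I) = 2, so geometric multiplicity = 1.
Geometric multiplicity < algebraic multiplicity, so A is not diagonalizable.

No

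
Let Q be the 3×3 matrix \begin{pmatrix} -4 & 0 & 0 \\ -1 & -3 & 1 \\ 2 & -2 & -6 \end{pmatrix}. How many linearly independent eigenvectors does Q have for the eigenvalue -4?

Q + 4I = [[0, 0, 0], [-1, 1, 1], [2, -2, -2]].
This matrix has rank 1, so its null space has dimension 3 − 1 = 2.

2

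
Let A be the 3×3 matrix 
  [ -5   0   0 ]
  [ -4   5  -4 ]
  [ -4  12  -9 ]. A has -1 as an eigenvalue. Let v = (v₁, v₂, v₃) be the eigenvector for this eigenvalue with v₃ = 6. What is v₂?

A + 1I = [[-4, 0, 0], [-4, 6, -4], [-4, 12, -8]].
Solving (A + 1I)v = 0 gives the eigenspace spanned by (0, 4, 6).
With v₃ = 6, v = (0, 4, 6), so v₂ = 4.

4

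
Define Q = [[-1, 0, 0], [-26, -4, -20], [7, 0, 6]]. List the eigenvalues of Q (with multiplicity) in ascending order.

-4, -1, 6

Characteristic polynomial: p(s) = s^3 - s^2 - 26s - 24 = (s - 6)(s + 1)(s + 4).
Roots (with multiplicity): -4, -1, 6.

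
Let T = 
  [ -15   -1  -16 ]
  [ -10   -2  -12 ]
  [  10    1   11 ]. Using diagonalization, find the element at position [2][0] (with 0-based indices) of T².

-50

Characteristic polynomial: r^3 + 6r^2 + 5r = r(r + 1)(r + 5), so the eigenvalues are -5, -1, 0.
r=-5: eigenvector (3, 2, -2).
r=-1: eigenvector (1, 2, -1).
r=0: eigenvector (-1, -1, 1).
P = [[3, 1, -1], [2, 2, -1], [-2, -1, 1]], D = diag(-5, -1, 0), P⁻¹ = [[1, 0, 1], [0, 1, 1], [2, 1, 4]].
T² = P·diag(25, 1, 0)·P⁻¹ = [[75, 1, 76], [50, 2, 52], [-50, -1, -51]].
The requested entry is -50.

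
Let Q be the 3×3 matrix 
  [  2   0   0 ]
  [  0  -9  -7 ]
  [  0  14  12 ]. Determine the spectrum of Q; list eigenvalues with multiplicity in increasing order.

Characteristic polynomial: p(μ) = μ^3 - 5μ^2 - 4μ + 20 = (μ - 5)(μ - 2)(μ + 2).
Roots (with multiplicity): -2, 2, 5.

-2, 2, 5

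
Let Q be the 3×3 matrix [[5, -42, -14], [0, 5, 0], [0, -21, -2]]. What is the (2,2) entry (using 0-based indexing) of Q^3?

Characteristic polynomial: μ^3 - 8μ^2 + 5μ + 50 = (μ - 5)^2(μ + 2), so the eigenvalues are -2, 5, 5.
μ=5: eigenvector (1, 0, 0).
μ=5: eigenvector (-2, 1, -3).
μ=-2: eigenvector (2, 0, 1).
P = [[1, -2, 2], [0, 1, 0], [0, -3, 1]], D = diag(5, 5, -2), P⁻¹ = [[1, -4, -2], [0, 1, 0], [0, 3, 1]].
Q³ = P·diag(125, 125, -8)·P⁻¹ = [[125, -798, -266], [0, 125, 0], [0, -399, -8]].
The requested entry is -8.

-8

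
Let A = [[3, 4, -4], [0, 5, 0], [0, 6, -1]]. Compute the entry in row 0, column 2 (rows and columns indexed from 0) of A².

Characteristic polynomial: λ^3 - 7λ^2 + 7λ + 15 = (λ - 5)(λ - 3)(λ + 1), so the eigenvalues are -1, 3, 5.
λ=3: eigenvector (1, 0, 0).
λ=5: eigenvector (0, 1, 1).
λ=-1: eigenvector (1, 0, 1).
P = [[1, 0, 1], [0, 1, 0], [0, 1, 1]], D = diag(3, 5, -1), P⁻¹ = [[1, 1, -1], [0, 1, 0], [0, -1, 1]].
A² = P·diag(9, 25, 1)·P⁻¹ = [[9, 8, -8], [0, 25, 0], [0, 24, 1]].
The requested entry is -8.

-8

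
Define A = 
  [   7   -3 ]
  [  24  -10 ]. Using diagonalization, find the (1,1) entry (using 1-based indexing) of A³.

Characteristic polynomial: t^2 + 3t + 2 = (t + 1)(t + 2), so the eigenvalues are -2, -1.
t=-2: eigenvector (1, 3).
t=-1: eigenvector (-3, -8).
P = [[1, -3], [3, -8]], D = diag(-2, -1), P⁻¹ = [[-8, 3], [-3, 1]].
A³ = P·diag(-8, -1)·P⁻¹ = [[55, -21], [168, -64]].
The requested entry is 55.

55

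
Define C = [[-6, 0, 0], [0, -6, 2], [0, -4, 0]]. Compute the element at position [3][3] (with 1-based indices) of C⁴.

-224

Characteristic polynomial: s^3 + 12s^2 + 44s + 48 = (s + 2)(s + 4)(s + 6), so the eigenvalues are -6, -4, -2.
s=-6: eigenvector (1, 0, 0).
s=-2: eigenvector (0, 1, 2).
s=-4: eigenvector (0, -1, -1).
P = [[1, 0, 0], [0, 1, -1], [0, 2, -1]], D = diag(-6, -2, -4), P⁻¹ = [[1, 0, 0], [0, -1, 1], [0, -2, 1]].
C⁴ = P·diag(1296, 16, 256)·P⁻¹ = [[1296, 0, 0], [0, 496, -240], [0, 480, -224]].
The requested entry is -224.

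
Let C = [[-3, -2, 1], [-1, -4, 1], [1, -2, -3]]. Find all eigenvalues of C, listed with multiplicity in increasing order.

Characteristic polynomial: p(λ) = λ^3 + 10λ^2 + 32λ + 32 = (λ + 2)(λ + 4)^2.
Roots (with multiplicity): -4, -4, -2.

-4, -4, -2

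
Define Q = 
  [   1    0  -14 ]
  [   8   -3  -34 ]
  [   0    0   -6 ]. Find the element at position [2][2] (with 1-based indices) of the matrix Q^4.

Characteristic polynomial: r^3 + 8r^2 + 9r - 18 = (r - 1)(r + 3)(r + 6), so the eigenvalues are -6, -3, 1.
r=1: eigenvector (1, 2, 0).
r=-3: eigenvector (0, 1, 0).
r=-6: eigenvector (2, 6, 1).
P = [[1, 0, 2], [2, 1, 6], [0, 0, 1]], D = diag(1, -3, -6), P⁻¹ = [[1, 0, -2], [-2, 1, -2], [0, 0, 1]].
Q⁴ = P·diag(1, 81, 1296)·P⁻¹ = [[1, 0, 2590], [-160, 81, 7610], [0, 0, 1296]].
The requested entry is 81.

81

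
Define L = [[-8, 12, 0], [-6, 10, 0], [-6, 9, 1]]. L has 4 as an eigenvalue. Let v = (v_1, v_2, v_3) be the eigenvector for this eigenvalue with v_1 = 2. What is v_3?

L − 4I = [[-12, 12, 0], [-6, 6, 0], [-6, 9, -3]].
Solving (L − 4I)v = 0 gives the eigenspace spanned by (2, 2, 2).
With v_1 = 2, v = (2, 2, 2), so v_3 = 2.

2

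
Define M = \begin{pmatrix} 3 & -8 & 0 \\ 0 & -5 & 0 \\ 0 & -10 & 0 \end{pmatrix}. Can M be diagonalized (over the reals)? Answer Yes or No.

Yes

Characteristic polynomial: p(μ) = μ^3 + 2μ^2 - 15μ = μ(μ - 3)(μ + 5).
All 3 eigenvalues are distinct, so M is diagonalizable.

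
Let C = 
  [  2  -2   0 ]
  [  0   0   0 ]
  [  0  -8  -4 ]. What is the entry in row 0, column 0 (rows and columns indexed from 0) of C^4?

16

Characteristic polynomial: r^3 + 2r^2 - 8r = r(r - 2)(r + 4), so the eigenvalues are -4, 0, 2.
r=2: eigenvector (1, 0, 0).
r=0: eigenvector (1, 1, -2).
r=-4: eigenvector (0, 0, 1).
P = [[1, 1, 0], [0, 1, 0], [0, -2, 1]], D = diag(2, 0, -4), P⁻¹ = [[1, -1, 0], [0, 1, 0], [0, 2, 1]].
C⁴ = P·diag(16, 0, 256)·P⁻¹ = [[16, -16, 0], [0, 0, 0], [0, 512, 256]].
The requested entry is 16.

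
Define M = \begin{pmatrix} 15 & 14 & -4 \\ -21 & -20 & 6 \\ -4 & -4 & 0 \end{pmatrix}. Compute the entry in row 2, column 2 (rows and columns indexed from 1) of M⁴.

1486

Characteristic polynomial: μ^3 + 5μ^2 + 2μ - 8 = (μ - 1)(μ + 2)(μ + 4), so the eigenvalues are -4, -2, 1.
μ=1: eigenvector (1, -1, 0).
μ=-2: eigenvector (-2, 3, 2).
μ=-4: eigenvector (2, -3, -1).
P = [[1, -2, 2], [-1, 3, -3], [0, 2, -1]], D = diag(1, -2, -4), P⁻¹ = [[3, 2, 0], [-1, -1, 1], [-2, -2, 1]].
M⁴ = P·diag(1, 16, 256)·P⁻¹ = [[-989, -990, 480], [1485, 1486, -720], [480, 480, -224]].
The requested entry is 1486.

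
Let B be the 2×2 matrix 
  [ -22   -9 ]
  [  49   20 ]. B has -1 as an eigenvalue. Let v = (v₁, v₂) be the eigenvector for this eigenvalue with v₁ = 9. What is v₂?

-21

B + 1I = [[-21, -9], [49, 21]].
Solving (B + 1I)v = 0 gives the eigenspace spanned by (9, -21).
With v₁ = 9, v = (9, -21), so v₂ = -21.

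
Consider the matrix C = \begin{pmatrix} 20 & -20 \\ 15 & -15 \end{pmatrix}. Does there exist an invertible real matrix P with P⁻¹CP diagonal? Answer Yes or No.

Characteristic polynomial: p(t) = t^2 - 5t = t(t - 5).
All 2 eigenvalues are distinct, so C is diagonalizable.

Yes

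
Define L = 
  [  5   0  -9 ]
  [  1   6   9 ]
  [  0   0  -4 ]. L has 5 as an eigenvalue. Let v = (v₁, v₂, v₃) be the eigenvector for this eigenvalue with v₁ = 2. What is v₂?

-2

L − 5I = [[0, 0, -9], [1, 1, 9], [0, 0, -9]].
Solving (L − 5I)v = 0 gives the eigenspace spanned by (2, -2, 0).
With v₁ = 2, v = (2, -2, 0), so v₂ = -2.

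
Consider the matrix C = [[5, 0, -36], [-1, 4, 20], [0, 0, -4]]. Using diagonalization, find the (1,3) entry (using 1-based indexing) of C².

Characteristic polynomial: λ^3 - 5λ^2 - 16λ + 80 = (λ - 5)(λ - 4)(λ + 4), so the eigenvalues are -4, 4, 5.
λ=5: eigenvector (1, -1, 0).
λ=-4: eigenvector (4, -2, 1).
λ=4: eigenvector (0, 1, 0).
P = [[1, 4, 0], [-1, -2, 1], [0, 1, 0]], D = diag(5, -4, 4), P⁻¹ = [[1, 0, -4], [0, 0, 1], [1, 1, -2]].
C² = P·diag(25, 16, 16)·P⁻¹ = [[25, 0, -36], [-9, 16, 36], [0, 0, 16]].
The requested entry is -36.

-36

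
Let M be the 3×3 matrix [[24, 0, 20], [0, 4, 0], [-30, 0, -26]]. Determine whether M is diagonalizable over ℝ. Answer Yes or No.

Yes

Characteristic polynomial: p(s) = s^3 - 2s^2 - 32s + 96 = (s - 4)^2(s + 6).
s = 4 has algebraic multiplicity 2; rank(M − 4I) = 1, so geometric multiplicity = 2.
Every eigenvalue has geometric = algebraic multiplicity, so M is diagonalizable.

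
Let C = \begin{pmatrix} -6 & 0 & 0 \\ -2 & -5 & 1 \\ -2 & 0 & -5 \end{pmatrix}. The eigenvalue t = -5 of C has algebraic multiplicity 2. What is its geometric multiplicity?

1

C + 5I = [[-1, 0, 0], [-2, 0, 1], [-2, 0, 0]].
This matrix has rank 2, so its null space has dimension 3 − 2 = 1.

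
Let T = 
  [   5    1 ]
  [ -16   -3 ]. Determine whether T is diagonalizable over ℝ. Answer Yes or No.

No

Characteristic polynomial: p(s) = s^2 - 2s + 1 = (s - 1)^2.
s = 1 has algebraic multiplicity 2; rank(T − 1I) = 1, so geometric multiplicity = 1.
Geometric multiplicity < algebraic multiplicity, so T is not diagonalizable.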